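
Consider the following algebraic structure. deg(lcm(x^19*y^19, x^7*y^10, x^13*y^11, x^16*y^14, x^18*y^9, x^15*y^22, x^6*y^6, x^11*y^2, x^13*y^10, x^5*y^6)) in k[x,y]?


lcm = componentwise max:
x: max(19,7,13,16,18,15,6,11,13,5)=19
y: max(19,10,11,14,9,22,6,2,10,6)=22
Total=19+22=41


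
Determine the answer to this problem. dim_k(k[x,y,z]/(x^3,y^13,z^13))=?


Basis: x^iy^jz^k, i<3,j<13,k<13
3*13*13=507


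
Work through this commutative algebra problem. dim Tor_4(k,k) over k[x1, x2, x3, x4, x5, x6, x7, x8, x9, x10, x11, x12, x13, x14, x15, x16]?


Koszul: C(n,i)=C(16,4)=1820


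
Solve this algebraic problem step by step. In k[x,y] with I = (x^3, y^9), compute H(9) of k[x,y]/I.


k[x,y], I = (x^3, y^9), d = 9
Need i < 3 and d-i < 9.
Range: 1 <= i <= 2.
H(9) = 2


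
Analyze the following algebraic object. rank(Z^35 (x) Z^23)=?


rank(M(x)N) = rank(M)*rank(N)
35*23 = 805


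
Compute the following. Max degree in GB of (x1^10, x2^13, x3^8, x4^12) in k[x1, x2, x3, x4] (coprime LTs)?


Pure powers, coprime LTs => already GB.
Degrees: 10, 13, 8, 12
Max=13


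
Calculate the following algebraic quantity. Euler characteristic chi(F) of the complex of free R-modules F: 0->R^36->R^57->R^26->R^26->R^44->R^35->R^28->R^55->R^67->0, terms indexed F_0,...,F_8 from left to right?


chi = sum (-1)^i * rank:
(-1)^0*36=36
(-1)^1*57=-57
(-1)^2*26=26
(-1)^3*26=-26
(-1)^4*44=44
(-1)^5*35=-35
(-1)^6*28=28
(-1)^7*55=-55
(-1)^8*67=67
chi=28


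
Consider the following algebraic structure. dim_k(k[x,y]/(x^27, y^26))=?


Basis: x^i*y^j, i<27, j<26
27*26=702


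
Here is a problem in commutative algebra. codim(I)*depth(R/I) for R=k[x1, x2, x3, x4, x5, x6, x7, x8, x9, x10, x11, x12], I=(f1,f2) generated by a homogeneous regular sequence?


codim=2, depth=dim(R/I)=12-2=10
Product=2*10=20


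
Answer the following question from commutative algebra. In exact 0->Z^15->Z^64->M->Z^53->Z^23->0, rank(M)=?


Alt sum=0:
(-1)^0*15 + (-1)^1*64 + (-1)^2*? + (-1)^3*53 + (-1)^4*23=0
rank(M)=79


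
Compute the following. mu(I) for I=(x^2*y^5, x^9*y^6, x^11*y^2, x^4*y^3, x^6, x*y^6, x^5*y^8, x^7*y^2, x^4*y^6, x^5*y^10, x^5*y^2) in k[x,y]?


Remove redundant (divisible by others).
x^7*y^2 redundant.
x^11*y^2 redundant.
x^4*y^6 redundant.
x^5*y^8 redundant.
x^9*y^6 redundant.
x^5*y^10 redundant.
Min: x^6, x^5*y^2, x^4*y^3, x^2*y^5, x*y^6
Count=5


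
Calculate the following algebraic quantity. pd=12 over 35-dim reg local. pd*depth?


pd+depth=35
depth=35-12=23
pd*depth=12*23=276


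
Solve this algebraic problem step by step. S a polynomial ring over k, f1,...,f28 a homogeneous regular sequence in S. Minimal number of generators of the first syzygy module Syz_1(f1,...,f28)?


Regular sequence => Koszul complex is the minimal free resolution.
Syz_1 minimally generated by Koszul relations f_i*e_j - f_j*e_i (i<j): mu(Syz_1) = beta_2 = C(m,2) = m(m-1)/2
m=28
28*27/2 = 378


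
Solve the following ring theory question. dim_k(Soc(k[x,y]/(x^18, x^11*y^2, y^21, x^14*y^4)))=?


Socle = ann(m) = span of standard monomials u with x*u, y*u in I (staircase corners).
Redundant generators: x^14*y^4
Minimal generators: x^18, x^11*y^2, y^21
Corners: x^10y^20, x^17y
Socle dim=2


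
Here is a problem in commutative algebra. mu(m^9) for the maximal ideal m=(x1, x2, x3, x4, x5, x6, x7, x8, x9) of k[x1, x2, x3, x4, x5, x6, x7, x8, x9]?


Graded Nakayama: mu(m^d) = dim_k (m^d/m^(d+1)) = #degree-9 monomials in 9 vars
C(n+d-1,d)=C(17,9)=24310


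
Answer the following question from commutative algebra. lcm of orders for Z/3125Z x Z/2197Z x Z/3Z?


Exponent = lcm of the cyclic orders; pairwise coprime => product.
5^5*13^3*3^1=3125*2197*3=20596875


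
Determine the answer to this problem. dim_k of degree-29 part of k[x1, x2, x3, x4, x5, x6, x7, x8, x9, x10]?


C(d+n-1,n-1)=C(38,9)=163011640


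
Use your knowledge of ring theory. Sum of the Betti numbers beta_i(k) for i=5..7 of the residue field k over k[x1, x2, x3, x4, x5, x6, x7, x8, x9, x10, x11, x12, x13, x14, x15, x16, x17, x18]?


Koszul resolution: beta_i(k)=C(n,i), n=18
C(18,5)=8568, C(18,6)=18564, C(18,7)=31824
Sum=58956


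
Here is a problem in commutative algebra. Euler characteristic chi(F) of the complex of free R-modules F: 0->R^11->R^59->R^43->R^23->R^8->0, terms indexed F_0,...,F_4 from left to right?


chi = sum (-1)^i * rank:
(-1)^0*11=11
(-1)^1*59=-59
(-1)^2*43=43
(-1)^3*23=-23
(-1)^4*8=8
chi=-20


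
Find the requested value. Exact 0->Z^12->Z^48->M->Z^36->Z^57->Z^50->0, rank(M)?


Alt sum=0:
(-1)^0*12 + (-1)^1*48 + (-1)^2*? + (-1)^3*36 + (-1)^4*57 + (-1)^5*50=0
rank(M)=65


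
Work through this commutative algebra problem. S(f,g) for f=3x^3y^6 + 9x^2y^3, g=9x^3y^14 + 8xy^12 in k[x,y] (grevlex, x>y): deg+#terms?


LT(f)=3x^3y^6, LT(g)=9x^3y^14
lcm(LM)=x^3y^14
S(f,g) (scaled by 27 to clear denominators) = 9y^8*f - 3*g = 81x^2y^11 - 24xy^12
2 terms, deg 13.
13+2=15


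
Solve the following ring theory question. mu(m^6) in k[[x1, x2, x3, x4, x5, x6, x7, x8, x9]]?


C(n+d-1,d)=C(14,6)=3003


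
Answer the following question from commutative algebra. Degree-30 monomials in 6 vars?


C(d+n-1,n-1)=C(35,5)=324632


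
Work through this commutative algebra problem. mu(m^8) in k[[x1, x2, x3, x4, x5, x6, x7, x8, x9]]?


C(n+d-1,d)=C(16,8)=12870


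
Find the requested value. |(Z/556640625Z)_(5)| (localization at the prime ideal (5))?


5-primary part: 556640625=5^10*57
Size=5^10=9765625


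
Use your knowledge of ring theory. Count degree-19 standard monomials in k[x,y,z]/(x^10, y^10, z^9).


Need i<10, j<10, k<9 with i+j+k=19.
For each i, j ranges over max(0,19-i-8)..min(9,19-i):
  i=0: j in [11,9] -> 0
  i=1: j in [10,9] -> 0
  i=2: j in [9,9] -> 1
  i=3: j in [8,9] -> 2
  i=4: j in [7,9] -> 3
  i=5: j in [6,9] -> 4
  i=6: j in [5,9] -> 5
  i=7: j in [4,9] -> 6
  i=8: j in [3,9] -> 7
  i=9: j in [2,9] -> 8
H(19) = 0+0+1+2+3+4+5+6+7+8 = 36


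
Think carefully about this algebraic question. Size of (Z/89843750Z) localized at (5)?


5-primary part: 89843750=5^9*46
Size=5^9=1953125


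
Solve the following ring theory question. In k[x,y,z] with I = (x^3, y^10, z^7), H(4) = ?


Need i<3, j<10, k<7 with i+j+k=4.
For each i, j ranges over max(0,4-i-6)..min(9,4-i):
  i=0: j in [0,4] -> 5
  i=1: j in [0,3] -> 4
  i=2: j in [0,2] -> 3
H(4) = 5+4+3 = 12


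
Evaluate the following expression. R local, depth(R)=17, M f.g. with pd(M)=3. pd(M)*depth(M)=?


pd+depth=17
depth=17-3=14
pd*depth=3*14=42


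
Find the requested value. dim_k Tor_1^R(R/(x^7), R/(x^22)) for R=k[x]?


Tor_1(R/I,R/J)=(I cap J)/IJ=(x^22)/(x^29)
dim=29-22=min(7,22)=7


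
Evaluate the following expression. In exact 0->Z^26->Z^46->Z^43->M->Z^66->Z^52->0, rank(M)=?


Alt sum=0:
(-1)^0*26 + (-1)^1*46 + (-1)^2*43 + (-1)^3*? + (-1)^4*66 + (-1)^5*52=0
rank(M)=37


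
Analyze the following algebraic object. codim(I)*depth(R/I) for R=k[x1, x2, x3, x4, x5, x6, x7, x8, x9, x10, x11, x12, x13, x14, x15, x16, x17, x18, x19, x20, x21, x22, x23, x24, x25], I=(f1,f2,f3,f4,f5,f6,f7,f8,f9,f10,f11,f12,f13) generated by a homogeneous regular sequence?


codim=13, depth=dim(R/I)=25-13=12
Product=13*12=156


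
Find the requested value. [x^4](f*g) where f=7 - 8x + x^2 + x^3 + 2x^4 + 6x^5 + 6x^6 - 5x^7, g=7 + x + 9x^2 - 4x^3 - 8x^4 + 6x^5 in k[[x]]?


[x^4] = sum a_i*b_j, i+j=4
  7*-8=-56
  -8*-4=32
  1*9=9
  1*1=1
  2*7=14
Sum=0


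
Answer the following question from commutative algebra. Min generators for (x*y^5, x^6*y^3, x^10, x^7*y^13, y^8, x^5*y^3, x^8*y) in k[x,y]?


Remove redundant (divisible by others).
x^7*y^13 redundant.
x^6*y^3 redundant.
Min: x^10, x^8*y, x^5*y^3, x*y^5, y^8
Count=5


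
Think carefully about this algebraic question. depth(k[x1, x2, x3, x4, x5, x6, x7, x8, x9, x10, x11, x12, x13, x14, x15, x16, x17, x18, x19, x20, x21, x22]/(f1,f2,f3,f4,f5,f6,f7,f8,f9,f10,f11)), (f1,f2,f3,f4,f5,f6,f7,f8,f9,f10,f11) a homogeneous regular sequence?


depth(R)=22
depth(R/I)=22-11=11


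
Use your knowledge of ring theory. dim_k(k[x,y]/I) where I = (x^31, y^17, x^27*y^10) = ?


k[x,y]/I, I = (x^31, y^17, x^27*y^10)
Rect: 31x17=527. Corner: (31-27)x(17-10)=28.
dim = 527-28 = 499


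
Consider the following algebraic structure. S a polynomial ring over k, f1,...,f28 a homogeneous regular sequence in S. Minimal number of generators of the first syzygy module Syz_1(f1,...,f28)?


Regular sequence => Koszul complex is the minimal free resolution.
Syz_1 minimally generated by Koszul relations f_i*e_j - f_j*e_i (i<j): mu(Syz_1) = beta_2 = C(m,2) = m(m-1)/2
m=28
28*27/2 = 378


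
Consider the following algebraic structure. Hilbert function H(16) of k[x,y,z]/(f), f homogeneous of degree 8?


C(18,2)-C(10,2)=153-45=108


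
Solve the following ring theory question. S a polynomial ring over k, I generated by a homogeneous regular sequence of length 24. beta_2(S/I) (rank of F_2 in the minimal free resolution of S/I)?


Regular sequence => Koszul complex is the minimal free resolution.
Syz_1 minimally generated by Koszul relations f_i*e_j - f_j*e_i (i<j): mu(Syz_1) = beta_2 = C(m,2) = m(m-1)/2
m=24
24*23/2 = 276


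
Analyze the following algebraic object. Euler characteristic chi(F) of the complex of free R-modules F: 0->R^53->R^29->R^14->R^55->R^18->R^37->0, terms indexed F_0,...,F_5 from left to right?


chi = sum (-1)^i * rank:
(-1)^0*53=53
(-1)^1*29=-29
(-1)^2*14=14
(-1)^3*55=-55
(-1)^4*18=18
(-1)^5*37=-37
chi=-36


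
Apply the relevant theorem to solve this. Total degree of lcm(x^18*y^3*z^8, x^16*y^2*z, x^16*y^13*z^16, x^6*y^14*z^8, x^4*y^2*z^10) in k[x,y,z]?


lcm = componentwise max:
x: max(18,16,16,6,4)=18
y: max(3,2,13,14,2)=14
z: max(8,1,16,8,10)=16
Total=18+14+16=48


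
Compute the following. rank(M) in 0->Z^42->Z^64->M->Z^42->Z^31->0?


Alt sum=0:
(-1)^0*42 + (-1)^1*64 + (-1)^2*? + (-1)^3*42 + (-1)^4*31=0
rank(M)=33


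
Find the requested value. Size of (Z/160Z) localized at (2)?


2-primary part: 160=2^5*5
Size=2^5=32


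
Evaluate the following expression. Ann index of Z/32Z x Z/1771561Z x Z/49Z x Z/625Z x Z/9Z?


Exponent = lcm of the cyclic orders; pairwise coprime => product.
2^5*11^6*7^2*5^4*3^2=32*1771561*49*625*9=15625168020000


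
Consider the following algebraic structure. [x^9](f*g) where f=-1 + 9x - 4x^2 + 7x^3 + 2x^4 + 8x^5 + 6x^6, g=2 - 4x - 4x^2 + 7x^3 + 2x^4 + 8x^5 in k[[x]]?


[x^9] = sum a_i*b_j, i+j=9
  2*8=16
  8*2=16
  6*7=42
Sum=74


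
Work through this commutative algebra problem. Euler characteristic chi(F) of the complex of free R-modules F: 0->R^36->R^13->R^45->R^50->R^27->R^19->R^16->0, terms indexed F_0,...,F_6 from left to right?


chi = sum (-1)^i * rank:
(-1)^0*36=36
(-1)^1*13=-13
(-1)^2*45=45
(-1)^3*50=-50
(-1)^4*27=27
(-1)^5*19=-19
(-1)^6*16=16
chi=42


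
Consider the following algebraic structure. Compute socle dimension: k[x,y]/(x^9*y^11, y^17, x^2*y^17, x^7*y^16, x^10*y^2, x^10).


Socle = ann(m) = span of standard monomials u with x*u, y*u in I (staircase corners).
Redundant generators: x^10*y^2, x^2*y^17
Minimal generators: x^10, x^9*y^11, x^7*y^16, y^17
Corners: x^6y^16, x^8y^15, x^9y^10
Socle dim=3


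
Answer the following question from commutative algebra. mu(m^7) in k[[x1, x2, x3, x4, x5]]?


C(n+d-1,d)=C(11,7)=330


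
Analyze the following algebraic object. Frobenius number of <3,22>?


gcd(3,22)=1 => F=ab-a-b=3*22-3-22=66-25=41


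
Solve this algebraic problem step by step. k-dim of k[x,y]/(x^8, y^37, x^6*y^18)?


k[x,y]/I, I = (x^8, y^37, x^6*y^18)
Rect: 8x37=296. Corner: (8-6)x(37-18)=38.
dim = 296-38 = 258


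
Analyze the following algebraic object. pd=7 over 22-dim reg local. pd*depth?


pd+depth=22
depth=22-7=15
pd*depth=7*15=105


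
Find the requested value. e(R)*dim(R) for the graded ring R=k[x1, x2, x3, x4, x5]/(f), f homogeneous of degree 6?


e(R)=deg(f)=6, dim(R)=5-1=4
e*dim=6*4=24


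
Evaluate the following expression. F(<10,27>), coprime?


gcd(10,27)=1 => F=ab-a-b=10*27-10-27=270-37=233


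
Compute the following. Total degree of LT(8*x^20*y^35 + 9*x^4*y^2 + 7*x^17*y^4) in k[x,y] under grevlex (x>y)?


LT: 8*x^20*y^35
deg_x=20, deg_y=35
Total=20+35=55


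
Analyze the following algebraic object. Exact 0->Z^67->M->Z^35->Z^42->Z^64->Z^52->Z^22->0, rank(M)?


Alt sum=0:
(-1)^0*67 + (-1)^1*? + (-1)^2*35 + (-1)^3*42 + (-1)^4*64 + (-1)^5*52 + (-1)^6*22=0
rank(M)=94


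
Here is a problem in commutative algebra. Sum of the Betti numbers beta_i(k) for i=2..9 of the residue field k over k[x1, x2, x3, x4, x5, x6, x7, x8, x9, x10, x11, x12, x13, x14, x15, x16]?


Koszul resolution: beta_i(k)=C(n,i), n=16
C(16,2)=120, C(16,3)=560, C(16,4)=1820, C(16,5)=4368, C(16,6)=8008, C(16,7)=11440, C(16,8)=12870, C(16,9)=11440
Sum=50626


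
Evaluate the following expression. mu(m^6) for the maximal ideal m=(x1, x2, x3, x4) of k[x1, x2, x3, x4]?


Graded Nakayama: mu(m^d) = dim_k (m^d/m^(d+1)) = #degree-6 monomials in 4 vars
C(n+d-1,d)=C(9,6)=84


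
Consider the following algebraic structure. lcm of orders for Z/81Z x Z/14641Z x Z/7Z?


Exponent = lcm of the cyclic orders; pairwise coprime => product.
3^4*11^4*7^1=81*14641*7=8301447


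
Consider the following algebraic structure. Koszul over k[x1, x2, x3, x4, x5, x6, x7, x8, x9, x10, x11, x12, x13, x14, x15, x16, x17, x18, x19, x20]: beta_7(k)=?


C(n,i)=C(20,7)=77520


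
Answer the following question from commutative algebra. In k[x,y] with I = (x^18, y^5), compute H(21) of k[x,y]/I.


k[x,y], I = (x^18, y^5), d = 21
Need i < 18 and d-i < 5.
Range: 17 <= i <= 17.
H(21) = 1


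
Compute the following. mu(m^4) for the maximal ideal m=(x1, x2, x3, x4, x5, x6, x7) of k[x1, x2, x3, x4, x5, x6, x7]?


Graded Nakayama: mu(m^d) = dim_k (m^d/m^(d+1)) = #degree-4 monomials in 7 vars
C(n+d-1,d)=C(10,4)=210


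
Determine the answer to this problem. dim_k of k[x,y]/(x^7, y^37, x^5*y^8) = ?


k[x,y]/I, I = (x^7, y^37, x^5*y^8)
Rect: 7x37=259. Corner: (7-5)x(37-8)=58.
dim = 259-58 = 201


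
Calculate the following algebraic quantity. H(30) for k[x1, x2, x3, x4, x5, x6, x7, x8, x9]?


C(d+n-1,n-1)=C(38,8)=48903492


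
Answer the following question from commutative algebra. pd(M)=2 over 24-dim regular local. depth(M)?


pd+depth=depth(R)=24
depth=24-2=22


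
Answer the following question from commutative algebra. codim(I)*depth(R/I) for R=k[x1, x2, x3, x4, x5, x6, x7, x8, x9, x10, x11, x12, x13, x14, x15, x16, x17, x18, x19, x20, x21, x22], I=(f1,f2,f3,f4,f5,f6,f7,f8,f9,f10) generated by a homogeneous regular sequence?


codim=10, depth=dim(R/I)=22-10=12
Product=10*12=120


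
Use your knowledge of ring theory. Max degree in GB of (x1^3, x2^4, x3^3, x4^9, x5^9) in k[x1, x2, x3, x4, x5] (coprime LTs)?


Pure powers, coprime LTs => already GB.
Degrees: 3, 4, 3, 9, 9
Max=9


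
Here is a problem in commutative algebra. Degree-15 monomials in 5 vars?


C(d+n-1,n-1)=C(19,4)=3876


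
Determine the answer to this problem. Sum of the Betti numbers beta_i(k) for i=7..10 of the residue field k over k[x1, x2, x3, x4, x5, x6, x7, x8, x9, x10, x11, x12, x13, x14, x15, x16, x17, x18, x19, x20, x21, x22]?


Koszul resolution: beta_i(k)=C(n,i), n=22
C(22,7)=170544, C(22,8)=319770, C(22,9)=497420, C(22,10)=646646
Sum=1634380


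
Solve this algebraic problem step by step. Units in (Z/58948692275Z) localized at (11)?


Local ring = Z/2357947691Z.
phi(2357947691) = 11^8*(11-1) = 2143588810


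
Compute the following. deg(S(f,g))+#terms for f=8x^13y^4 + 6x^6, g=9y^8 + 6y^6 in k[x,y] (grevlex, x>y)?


LT(f)=8x^13y^4, LT(g)=9y^8
lcm(LM)=x^13y^8
S(f,g) (scaled by 72 to clear denominators) = 9y^4*f - 8x^13*g = -48x^13y^6 + 54x^6y^4
2 terms, deg 19.
19+2=21


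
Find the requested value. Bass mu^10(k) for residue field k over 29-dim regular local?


C(n,i)=C(29,10)=20030010


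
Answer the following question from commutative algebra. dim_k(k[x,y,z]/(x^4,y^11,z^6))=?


Basis: x^iy^jz^k, i<4,j<11,k<6
4*11*6=264


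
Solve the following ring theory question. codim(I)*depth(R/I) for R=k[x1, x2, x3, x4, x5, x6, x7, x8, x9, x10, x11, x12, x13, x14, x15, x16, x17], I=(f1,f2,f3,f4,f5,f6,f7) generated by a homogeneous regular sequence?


codim=7, depth=dim(R/I)=17-7=10
Product=7*10=70


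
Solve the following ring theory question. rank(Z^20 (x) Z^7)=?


rank(M(x)N) = rank(M)*rank(N)
20*7 = 140


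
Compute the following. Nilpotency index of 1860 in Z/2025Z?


1860^k mod 2025:
k=1: 1860
k=2: 900
k=3: 1350
k=4: 0
First zero at k = 4


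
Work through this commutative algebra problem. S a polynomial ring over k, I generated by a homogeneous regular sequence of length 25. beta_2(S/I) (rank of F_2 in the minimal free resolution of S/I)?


Regular sequence => Koszul complex is the minimal free resolution.
Syz_1 minimally generated by Koszul relations f_i*e_j - f_j*e_i (i<j): mu(Syz_1) = beta_2 = C(m,2) = m(m-1)/2
m=25
25*24/2 = 300


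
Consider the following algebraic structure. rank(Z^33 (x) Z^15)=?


rank(M(x)N) = rank(M)*rank(N)
33*15 = 495


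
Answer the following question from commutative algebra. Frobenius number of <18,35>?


gcd(18,35)=1 => F=ab-a-b=18*35-18-35=630-53=577


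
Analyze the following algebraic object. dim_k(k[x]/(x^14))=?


Basis: 1,x,...,x^13
dim=14


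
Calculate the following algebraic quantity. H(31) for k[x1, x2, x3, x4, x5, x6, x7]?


C(d+n-1,n-1)=C(37,6)=2324784


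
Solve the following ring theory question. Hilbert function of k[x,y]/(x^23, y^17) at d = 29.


k[x,y], I = (x^23, y^17), d = 29
Need i < 23 and d-i < 17.
Range: 13 <= i <= 22.
H(29) = 10


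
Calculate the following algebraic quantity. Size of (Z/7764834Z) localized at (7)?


7-primary part: 7764834=7^6*66
Size=7^6=117649


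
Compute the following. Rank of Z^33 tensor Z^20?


rank(M(x)N) = rank(M)*rank(N)
33*20 = 660


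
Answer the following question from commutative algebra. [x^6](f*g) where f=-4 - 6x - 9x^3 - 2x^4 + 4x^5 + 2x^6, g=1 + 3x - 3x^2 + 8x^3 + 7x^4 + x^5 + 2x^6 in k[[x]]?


[x^6] = sum a_i*b_j, i+j=6
  -4*2=-8
  -6*1=-6
  -9*8=-72
  -2*-3=6
  4*3=12
  2*1=2
Sum=-66


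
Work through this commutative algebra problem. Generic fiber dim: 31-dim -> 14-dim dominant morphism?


dim(fiber)=dim(X)-dim(Y)=31-14=17


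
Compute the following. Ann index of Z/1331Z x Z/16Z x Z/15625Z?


Exponent = lcm of the cyclic orders; pairwise coprime => product.
11^3*2^4*5^6=1331*16*15625=332750000


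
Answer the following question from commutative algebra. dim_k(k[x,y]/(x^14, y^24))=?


Basis: x^i*y^j, i<14, j<24
14*24=336


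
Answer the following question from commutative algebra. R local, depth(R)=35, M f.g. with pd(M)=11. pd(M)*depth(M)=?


pd+depth=35
depth=35-11=24
pd*depth=11*24=264


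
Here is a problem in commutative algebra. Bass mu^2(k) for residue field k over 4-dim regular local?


C(n,i)=C(4,2)=6


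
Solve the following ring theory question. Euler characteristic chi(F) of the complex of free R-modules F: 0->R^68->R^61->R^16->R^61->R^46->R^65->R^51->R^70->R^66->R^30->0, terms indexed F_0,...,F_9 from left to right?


chi = sum (-1)^i * rank:
(-1)^0*68=68
(-1)^1*61=-61
(-1)^2*16=16
(-1)^3*61=-61
(-1)^4*46=46
(-1)^5*65=-65
(-1)^6*51=51
(-1)^7*70=-70
(-1)^8*66=66
(-1)^9*30=-30
chi=-40


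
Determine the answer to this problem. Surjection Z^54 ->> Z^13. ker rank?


rank(ker) = 54-13 = 41


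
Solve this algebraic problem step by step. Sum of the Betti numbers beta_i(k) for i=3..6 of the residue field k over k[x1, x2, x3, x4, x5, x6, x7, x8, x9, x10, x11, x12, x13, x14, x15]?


Koszul resolution: beta_i(k)=C(n,i), n=15
C(15,3)=455, C(15,4)=1365, C(15,5)=3003, C(15,6)=5005
Sum=9828


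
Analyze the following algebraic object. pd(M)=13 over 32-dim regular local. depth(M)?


pd+depth=depth(R)=32
depth=32-13=19


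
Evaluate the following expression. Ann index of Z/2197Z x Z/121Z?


Exponent = lcm of the cyclic orders; pairwise coprime => product.
13^3*11^2=2197*121=265837


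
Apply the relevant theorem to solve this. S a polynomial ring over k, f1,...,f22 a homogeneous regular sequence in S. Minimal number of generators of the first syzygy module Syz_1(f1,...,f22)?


Regular sequence => Koszul complex is the minimal free resolution.
Syz_1 minimally generated by Koszul relations f_i*e_j - f_j*e_i (i<j): mu(Syz_1) = beta_2 = C(m,2) = m(m-1)/2
m=22
22*21/2 = 231


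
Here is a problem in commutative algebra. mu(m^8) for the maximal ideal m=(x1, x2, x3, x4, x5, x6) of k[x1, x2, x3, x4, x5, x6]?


Graded Nakayama: mu(m^d) = dim_k (m^d/m^(d+1)) = #degree-8 monomials in 6 vars
C(n+d-1,d)=C(13,8)=1287


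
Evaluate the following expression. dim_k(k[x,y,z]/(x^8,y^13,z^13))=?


Basis: x^iy^jz^k, i<8,j<13,k<13
8*13*13=1352


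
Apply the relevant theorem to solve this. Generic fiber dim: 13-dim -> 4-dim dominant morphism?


dim(fiber)=dim(X)-dim(Y)=13-4=9


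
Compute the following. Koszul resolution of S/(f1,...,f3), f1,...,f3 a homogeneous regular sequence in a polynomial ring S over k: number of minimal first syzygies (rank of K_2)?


Regular sequence => Koszul complex is the minimal free resolution.
Syz_1 minimally generated by Koszul relations f_i*e_j - f_j*e_i (i<j): mu(Syz_1) = beta_2 = C(m,2) = m(m-1)/2
m=3
3*2/2 = 3


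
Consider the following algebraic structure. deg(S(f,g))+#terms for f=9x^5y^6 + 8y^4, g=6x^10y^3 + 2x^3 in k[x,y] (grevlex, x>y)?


LT(f)=9x^5y^6, LT(g)=6x^10y^3
lcm(LM)=x^10y^6
S(f,g) (scaled by 54 to clear denominators) = 6x^5*f - 9y^3*g = 48x^5y^4 - 18x^3y^3
2 terms, deg 9.
9+2=11


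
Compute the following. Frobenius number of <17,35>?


gcd(17,35)=1 => F=ab-a-b=17*35-17-35=595-52=543


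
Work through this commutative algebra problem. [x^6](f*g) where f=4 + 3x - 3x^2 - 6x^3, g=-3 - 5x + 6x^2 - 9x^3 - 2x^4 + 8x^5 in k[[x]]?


[x^6] = sum a_i*b_j, i+j=6
  3*8=24
  -3*-2=6
  -6*-9=54
Sum=84


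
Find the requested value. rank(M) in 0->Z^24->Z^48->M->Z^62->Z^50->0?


Alt sum=0:
(-1)^0*24 + (-1)^1*48 + (-1)^2*? + (-1)^3*62 + (-1)^4*50=0
rank(M)=36


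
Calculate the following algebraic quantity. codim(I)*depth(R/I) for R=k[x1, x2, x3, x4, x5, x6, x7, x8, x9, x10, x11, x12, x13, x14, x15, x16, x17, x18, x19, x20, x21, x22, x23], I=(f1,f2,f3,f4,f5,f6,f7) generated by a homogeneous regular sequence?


codim=7, depth=dim(R/I)=23-7=16
Product=7*16=112


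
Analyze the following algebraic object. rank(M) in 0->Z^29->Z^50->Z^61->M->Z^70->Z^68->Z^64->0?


Alt sum=0:
(-1)^0*29 + (-1)^1*50 + (-1)^2*61 + (-1)^3*? + (-1)^4*70 + (-1)^5*68 + (-1)^6*64=0
rank(M)=106


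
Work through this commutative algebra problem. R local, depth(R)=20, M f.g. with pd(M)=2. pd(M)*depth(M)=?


pd+depth=20
depth=20-2=18
pd*depth=2*18=36


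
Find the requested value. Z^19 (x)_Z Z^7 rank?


rank(M(x)N) = rank(M)*rank(N)
19*7 = 133


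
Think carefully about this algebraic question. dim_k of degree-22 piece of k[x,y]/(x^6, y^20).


k[x,y], I = (x^6, y^20), d = 22
Need i < 6 and d-i < 20.
Range: 3 <= i <= 5.
H(22) = 3


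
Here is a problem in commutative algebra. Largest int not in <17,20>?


gcd(17,20)=1 => F=ab-a-b=17*20-17-20=340-37=303


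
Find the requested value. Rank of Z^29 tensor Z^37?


rank(M(x)N) = rank(M)*rank(N)
29*37 = 1073


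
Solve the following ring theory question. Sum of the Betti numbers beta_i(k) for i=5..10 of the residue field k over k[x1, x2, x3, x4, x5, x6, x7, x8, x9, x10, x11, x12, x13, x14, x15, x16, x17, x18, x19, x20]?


Koszul resolution: beta_i(k)=C(n,i), n=20
C(20,5)=15504, C(20,6)=38760, C(20,7)=77520, C(20,8)=125970, C(20,9)=167960, C(20,10)=184756
Sum=610470


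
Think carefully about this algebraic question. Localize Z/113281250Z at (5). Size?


5-primary part: 113281250=5^9*58
Size=5^9=1953125


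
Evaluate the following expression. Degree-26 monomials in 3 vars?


C(d+n-1,n-1)=C(28,2)=378


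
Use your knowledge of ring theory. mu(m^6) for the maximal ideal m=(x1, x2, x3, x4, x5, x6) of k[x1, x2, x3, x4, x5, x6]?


Graded Nakayama: mu(m^d) = dim_k (m^d/m^(d+1)) = #degree-6 monomials in 6 vars
C(n+d-1,d)=C(11,6)=462


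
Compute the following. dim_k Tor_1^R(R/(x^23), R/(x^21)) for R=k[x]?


Tor_1(R/I,R/J)=(I cap J)/IJ=(x^23)/(x^44)
dim=44-23=min(23,21)=21


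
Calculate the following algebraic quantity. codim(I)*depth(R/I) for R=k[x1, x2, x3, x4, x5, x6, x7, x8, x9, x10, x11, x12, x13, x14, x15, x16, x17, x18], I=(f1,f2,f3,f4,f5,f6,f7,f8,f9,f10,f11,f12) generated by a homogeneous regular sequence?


codim=12, depth=dim(R/I)=18-12=6
Product=12*6=72


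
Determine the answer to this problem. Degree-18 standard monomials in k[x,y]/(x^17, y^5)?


k[x,y], I = (x^17, y^5), d = 18
Need i < 17 and d-i < 5.
Range: 14 <= i <= 16.
H(18) = 3


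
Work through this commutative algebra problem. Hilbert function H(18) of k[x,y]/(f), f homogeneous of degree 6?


H(t)=d for t>=d-1.
d=6, t=18
H(18)=6


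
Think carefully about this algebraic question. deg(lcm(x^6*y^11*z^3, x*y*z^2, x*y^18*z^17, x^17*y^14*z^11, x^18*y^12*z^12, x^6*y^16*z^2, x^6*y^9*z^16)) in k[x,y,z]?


lcm = componentwise max:
x: max(6,1,1,17,18,6,6)=18
y: max(11,1,18,14,12,16,9)=18
z: max(3,2,17,11,12,2,16)=17
Total=18+18+17=53


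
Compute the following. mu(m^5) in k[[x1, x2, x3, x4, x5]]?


C(n+d-1,d)=C(9,5)=126


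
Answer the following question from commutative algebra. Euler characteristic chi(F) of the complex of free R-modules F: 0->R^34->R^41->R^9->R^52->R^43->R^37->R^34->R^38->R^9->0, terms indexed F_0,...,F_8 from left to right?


chi = sum (-1)^i * rank:
(-1)^0*34=34
(-1)^1*41=-41
(-1)^2*9=9
(-1)^3*52=-52
(-1)^4*43=43
(-1)^5*37=-37
(-1)^6*34=34
(-1)^7*38=-38
(-1)^8*9=9
chi=-39


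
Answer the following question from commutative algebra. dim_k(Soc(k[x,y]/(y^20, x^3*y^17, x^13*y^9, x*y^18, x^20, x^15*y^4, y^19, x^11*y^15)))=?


Socle = ann(m) = span of standard monomials u with x*u, y*u in I (staircase corners).
Redundant generators: y^20
Minimal generators: x^20, x^15*y^4, x^13*y^9, x^11*y^15, x^3*y^17, x*y^18, y^19
Corners: y^18, x^2y^17, x^10y^16, x^12y^14, x^14y^8, x^19y^3
Socle dim=6


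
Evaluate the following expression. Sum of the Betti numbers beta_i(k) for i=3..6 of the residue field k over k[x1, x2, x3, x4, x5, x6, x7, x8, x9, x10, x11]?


Koszul resolution: beta_i(k)=C(n,i), n=11
C(11,3)=165, C(11,4)=330, C(11,5)=462, C(11,6)=462
Sum=1419


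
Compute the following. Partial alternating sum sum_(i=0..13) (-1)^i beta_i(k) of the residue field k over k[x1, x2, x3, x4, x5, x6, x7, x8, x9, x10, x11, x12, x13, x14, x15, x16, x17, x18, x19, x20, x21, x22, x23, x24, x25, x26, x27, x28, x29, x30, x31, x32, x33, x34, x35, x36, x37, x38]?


Koszul resolution: beta_i(k)=C(n,i), n=38
sum_(i=0..p) (-1)^i C(n,i) = (-1)^p C(n-1,p)
(-1)^13*C(37,13) = (-1)^13*3562467300 = -3562467300


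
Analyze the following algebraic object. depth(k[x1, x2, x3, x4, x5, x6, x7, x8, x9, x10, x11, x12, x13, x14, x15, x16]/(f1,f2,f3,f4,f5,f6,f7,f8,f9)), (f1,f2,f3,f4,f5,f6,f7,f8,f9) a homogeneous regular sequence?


depth(R)=16
depth(R/I)=16-9=7


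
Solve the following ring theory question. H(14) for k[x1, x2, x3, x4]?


C(d+n-1,n-1)=C(17,3)=680


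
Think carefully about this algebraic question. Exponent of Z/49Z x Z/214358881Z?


Exponent = lcm of the cyclic orders; pairwise coprime => product.
7^2*11^8=49*214358881=10503585169


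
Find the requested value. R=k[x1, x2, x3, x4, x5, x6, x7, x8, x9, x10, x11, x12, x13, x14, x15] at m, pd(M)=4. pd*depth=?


pd+depth=15
depth=15-4=11
pd*depth=4*11=44


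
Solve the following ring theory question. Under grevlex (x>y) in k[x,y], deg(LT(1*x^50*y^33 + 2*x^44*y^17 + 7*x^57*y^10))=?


LT: 1*x^50*y^33
deg_x=50, deg_y=33
Total=50+33=83


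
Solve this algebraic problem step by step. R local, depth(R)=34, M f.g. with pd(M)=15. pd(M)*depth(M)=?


pd+depth=34
depth=34-15=19
pd*depth=15*19=285


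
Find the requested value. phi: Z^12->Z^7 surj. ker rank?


rank(ker) = 12-7 = 5


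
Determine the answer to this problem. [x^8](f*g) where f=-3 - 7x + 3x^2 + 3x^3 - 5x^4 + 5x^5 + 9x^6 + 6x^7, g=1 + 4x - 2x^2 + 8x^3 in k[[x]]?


[x^8] = sum a_i*b_j, i+j=8
  5*8=40
  9*-2=-18
  6*4=24
Sum=46


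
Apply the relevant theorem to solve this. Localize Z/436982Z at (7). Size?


7-primary part: 436982=7^5*26
Size=7^5=16807


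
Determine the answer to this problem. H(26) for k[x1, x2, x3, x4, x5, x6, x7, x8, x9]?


C(d+n-1,n-1)=C(34,8)=18156204


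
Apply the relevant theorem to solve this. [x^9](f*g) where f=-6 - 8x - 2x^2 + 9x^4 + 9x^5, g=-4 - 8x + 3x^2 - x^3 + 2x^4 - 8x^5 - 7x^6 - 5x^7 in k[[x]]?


[x^9] = sum a_i*b_j, i+j=9
  -2*-5=10
  9*-8=-72
  9*2=18
Sum=-44


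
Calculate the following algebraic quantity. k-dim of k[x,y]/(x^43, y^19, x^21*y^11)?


k[x,y]/I, I = (x^43, y^19, x^21*y^11)
Rect: 43x19=817. Corner: (43-21)x(19-11)=176.
dim = 817-176 = 641


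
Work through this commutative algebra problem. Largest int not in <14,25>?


gcd(14,25)=1 => F=ab-a-b=14*25-14-25=350-39=311


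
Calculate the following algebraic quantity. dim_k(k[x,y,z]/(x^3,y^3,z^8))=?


Basis: x^iy^jz^k, i<3,j<3,k<8
3*3*8=72


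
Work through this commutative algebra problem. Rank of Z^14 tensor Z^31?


rank(M(x)N) = rank(M)*rank(N)
14*31 = 434


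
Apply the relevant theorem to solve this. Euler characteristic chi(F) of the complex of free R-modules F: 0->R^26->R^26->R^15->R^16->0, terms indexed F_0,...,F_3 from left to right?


chi = sum (-1)^i * rank:
(-1)^0*26=26
(-1)^1*26=-26
(-1)^2*15=15
(-1)^3*16=-16
chi=-1


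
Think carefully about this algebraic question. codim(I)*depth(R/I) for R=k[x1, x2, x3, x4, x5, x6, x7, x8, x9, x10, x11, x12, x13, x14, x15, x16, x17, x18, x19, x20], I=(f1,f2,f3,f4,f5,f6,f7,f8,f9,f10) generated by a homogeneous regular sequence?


codim=10, depth=dim(R/I)=20-10=10
Product=10*10=100


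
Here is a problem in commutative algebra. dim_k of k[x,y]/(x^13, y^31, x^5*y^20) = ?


k[x,y]/I, I = (x^13, y^31, x^5*y^20)
Rect: 13x31=403. Corner: (13-5)x(31-20)=88.
dim = 403-88 = 315


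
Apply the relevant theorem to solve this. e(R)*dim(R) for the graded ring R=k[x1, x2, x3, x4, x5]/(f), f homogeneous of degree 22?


e(R)=deg(f)=22, dim(R)=5-1=4
e*dim=22*4=88


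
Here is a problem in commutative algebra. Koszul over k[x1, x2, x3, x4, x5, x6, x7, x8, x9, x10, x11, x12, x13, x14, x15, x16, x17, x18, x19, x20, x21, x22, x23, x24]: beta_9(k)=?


C(n,i)=C(24,9)=1307504


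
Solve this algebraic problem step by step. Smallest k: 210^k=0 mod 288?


210^k mod 288:
k=1: 210
k=2: 36
k=3: 72
k=4: 144
k=5: 0
First zero at k = 5


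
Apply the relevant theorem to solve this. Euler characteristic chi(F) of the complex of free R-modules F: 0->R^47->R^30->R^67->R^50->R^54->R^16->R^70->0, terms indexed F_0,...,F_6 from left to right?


chi = sum (-1)^i * rank:
(-1)^0*47=47
(-1)^1*30=-30
(-1)^2*67=67
(-1)^3*50=-50
(-1)^4*54=54
(-1)^5*16=-16
(-1)^6*70=70
chi=142


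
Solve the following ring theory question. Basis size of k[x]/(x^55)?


Basis: 1,x,...,x^54
dim=55


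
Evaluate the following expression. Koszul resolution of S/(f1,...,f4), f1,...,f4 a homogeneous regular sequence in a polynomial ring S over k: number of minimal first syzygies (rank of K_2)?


Regular sequence => Koszul complex is the minimal free resolution.
Syz_1 minimally generated by Koszul relations f_i*e_j - f_j*e_i (i<j): mu(Syz_1) = beta_2 = C(m,2) = m(m-1)/2
m=4
4*3/2 = 6


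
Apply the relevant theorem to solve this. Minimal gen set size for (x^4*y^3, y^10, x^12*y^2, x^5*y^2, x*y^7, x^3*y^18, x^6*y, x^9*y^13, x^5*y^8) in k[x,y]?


Remove redundant (divisible by others).
x^5*y^8 redundant.
x^3*y^18 redundant.
x^12*y^2 redundant.
x^9*y^13 redundant.
Min: x^6*y, x^5*y^2, x^4*y^3, x*y^7, y^10
Count=5


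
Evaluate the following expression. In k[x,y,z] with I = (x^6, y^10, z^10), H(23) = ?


Need i<6, j<10, k<10 with i+j+k=23.
For each i, j ranges over max(0,23-i-9)..min(9,23-i):
  i=0: j in [14,9] -> 0
  i=1: j in [13,9] -> 0
  i=2: j in [12,9] -> 0
  i=3: j in [11,9] -> 0
  i=4: j in [10,9] -> 0
  i=5: j in [9,9] -> 1
H(23) = 0+0+0+0+0+1 = 1


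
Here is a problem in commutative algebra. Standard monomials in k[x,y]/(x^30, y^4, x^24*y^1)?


k[x,y]/I, I = (x^30, y^4, x^24*y^1)
Rect: 30x4=120. Corner: (30-24)x(4-1)=18.
dim = 120-18 = 102


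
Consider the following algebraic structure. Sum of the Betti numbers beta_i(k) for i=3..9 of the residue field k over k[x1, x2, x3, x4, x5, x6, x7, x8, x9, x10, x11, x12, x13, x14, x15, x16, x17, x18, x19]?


Koszul resolution: beta_i(k)=C(n,i), n=19
C(19,3)=969, C(19,4)=3876, C(19,5)=11628, C(19,6)=27132, C(19,7)=50388, C(19,8)=75582, C(19,9)=92378
Sum=261953


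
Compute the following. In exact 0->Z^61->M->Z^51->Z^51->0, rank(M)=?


Alt sum=0:
(-1)^0*61 + (-1)^1*? + (-1)^2*51 + (-1)^3*51=0
rank(M)=61


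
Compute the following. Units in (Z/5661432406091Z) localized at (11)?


Local ring = Z/2357947691Z.
phi(2357947691) = 11^8*(11-1) = 2143588810


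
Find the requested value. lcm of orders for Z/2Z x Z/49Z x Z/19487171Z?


Exponent = lcm of the cyclic orders; pairwise coprime => product.
2^1*7^2*11^7=2*49*19487171=1909742758


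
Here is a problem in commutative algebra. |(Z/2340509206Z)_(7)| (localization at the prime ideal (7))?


7-primary part: 2340509206=7^9*58
Size=7^9=40353607


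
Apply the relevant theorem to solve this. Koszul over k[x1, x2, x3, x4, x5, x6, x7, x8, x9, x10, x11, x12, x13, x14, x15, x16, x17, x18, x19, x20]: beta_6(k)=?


C(n,i)=C(20,6)=38760


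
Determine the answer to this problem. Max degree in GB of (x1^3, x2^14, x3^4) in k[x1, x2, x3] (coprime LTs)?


Pure powers, coprime LTs => already GB.
Degrees: 3, 14, 4
Max=14


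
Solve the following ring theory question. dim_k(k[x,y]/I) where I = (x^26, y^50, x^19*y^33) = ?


k[x,y]/I, I = (x^26, y^50, x^19*y^33)
Rect: 26x50=1300. Corner: (26-19)x(50-33)=119.
dim = 1300-119 = 1181


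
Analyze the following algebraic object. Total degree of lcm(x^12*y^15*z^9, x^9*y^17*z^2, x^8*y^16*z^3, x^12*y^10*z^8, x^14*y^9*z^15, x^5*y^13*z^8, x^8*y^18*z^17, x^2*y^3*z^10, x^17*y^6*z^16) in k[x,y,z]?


lcm = componentwise max:
x: max(12,9,8,12,14,5,8,2,17)=17
y: max(15,17,16,10,9,13,18,3,6)=18
z: max(9,2,3,8,15,8,17,10,16)=17
Total=17+18+17=52


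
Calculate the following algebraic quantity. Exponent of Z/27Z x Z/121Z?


Exponent = lcm of the cyclic orders; pairwise coprime => product.
3^3*11^2=27*121=3267


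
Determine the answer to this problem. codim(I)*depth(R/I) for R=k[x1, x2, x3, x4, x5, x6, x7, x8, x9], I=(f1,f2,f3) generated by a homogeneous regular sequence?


codim=3, depth=dim(R/I)=9-3=6
Product=3*6=18


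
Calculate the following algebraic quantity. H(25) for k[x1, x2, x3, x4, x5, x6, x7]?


C(d+n-1,n-1)=C(31,6)=736281


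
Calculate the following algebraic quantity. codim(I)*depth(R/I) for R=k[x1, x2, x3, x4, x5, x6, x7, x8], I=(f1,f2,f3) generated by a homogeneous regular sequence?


codim=3, depth=dim(R/I)=8-3=5
Product=3*5=15


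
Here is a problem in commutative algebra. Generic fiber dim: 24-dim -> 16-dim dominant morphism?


dim(fiber)=dim(X)-dim(Y)=24-16=8


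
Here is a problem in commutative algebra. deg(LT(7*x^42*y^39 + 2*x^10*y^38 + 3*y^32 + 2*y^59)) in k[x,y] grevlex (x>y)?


LT: 7*x^42*y^39
deg_x=42, deg_y=39
Total=42+39=81


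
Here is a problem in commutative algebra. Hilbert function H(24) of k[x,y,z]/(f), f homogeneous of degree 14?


C(26,2)-C(12,2)=325-66=259


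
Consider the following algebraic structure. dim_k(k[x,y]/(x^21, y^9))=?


Basis: x^i*y^j, i<21, j<9
21*9=189


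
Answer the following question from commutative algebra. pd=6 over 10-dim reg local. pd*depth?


pd+depth=10
depth=10-6=4
pd*depth=6*4=24


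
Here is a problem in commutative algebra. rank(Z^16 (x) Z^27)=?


rank(M(x)N) = rank(M)*rank(N)
16*27 = 432


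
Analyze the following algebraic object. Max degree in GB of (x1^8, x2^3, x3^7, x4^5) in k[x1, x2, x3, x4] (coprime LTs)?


Pure powers, coprime LTs => already GB.
Degrees: 8, 3, 7, 5
Max=8


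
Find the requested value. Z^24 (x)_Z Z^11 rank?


rank(M(x)N) = rank(M)*rank(N)
24*11 = 264


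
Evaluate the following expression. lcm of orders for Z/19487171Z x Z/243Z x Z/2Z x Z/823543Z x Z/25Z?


Exponent = lcm of the cyclic orders; pairwise coprime => product.
11^7*3^5*2^1*7^7*5^2=19487171*243*2*823543*25=194989557692263950


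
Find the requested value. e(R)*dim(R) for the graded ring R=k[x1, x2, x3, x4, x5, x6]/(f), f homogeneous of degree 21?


e(R)=deg(f)=21, dim(R)=6-1=5
e*dim=21*5=105


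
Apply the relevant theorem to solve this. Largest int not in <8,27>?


gcd(8,27)=1 => F=ab-a-b=8*27-8-27=216-35=181


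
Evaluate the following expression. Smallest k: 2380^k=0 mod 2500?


2380^k mod 2500:
k=1: 2380
k=2: 1900
k=3: 2000
k=4: 0
First zero at k = 4


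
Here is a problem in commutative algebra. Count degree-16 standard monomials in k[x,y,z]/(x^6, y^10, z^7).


Need i<6, j<10, k<7 with i+j+k=16.
For each i, j ranges over max(0,16-i-6)..min(9,16-i):
  i=0: j in [10,9] -> 0
  i=1: j in [9,9] -> 1
  i=2: j in [8,9] -> 2
  i=3: j in [7,9] -> 3
  i=4: j in [6,9] -> 4
  i=5: j in [5,9] -> 5
H(16) = 0+1+2+3+4+5 = 15


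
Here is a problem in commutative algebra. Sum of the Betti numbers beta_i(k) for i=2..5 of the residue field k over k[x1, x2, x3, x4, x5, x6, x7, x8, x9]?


Koszul resolution: beta_i(k)=C(n,i), n=9
C(9,2)=36, C(9,3)=84, C(9,4)=126, C(9,5)=126
Sum=372


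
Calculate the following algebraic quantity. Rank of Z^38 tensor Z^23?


rank(M(x)N) = rank(M)*rank(N)
38*23 = 874


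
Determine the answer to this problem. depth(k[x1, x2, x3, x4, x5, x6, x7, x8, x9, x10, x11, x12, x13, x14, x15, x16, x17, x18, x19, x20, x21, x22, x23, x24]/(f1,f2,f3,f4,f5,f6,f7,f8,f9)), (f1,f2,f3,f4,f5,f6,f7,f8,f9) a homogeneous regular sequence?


depth(R)=24
depth(R/I)=24-9=15


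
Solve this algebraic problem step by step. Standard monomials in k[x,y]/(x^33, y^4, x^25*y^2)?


k[x,y]/I, I = (x^33, y^4, x^25*y^2)
Rect: 33x4=132. Corner: (33-25)x(4-2)=16.
dim = 132-16 = 116


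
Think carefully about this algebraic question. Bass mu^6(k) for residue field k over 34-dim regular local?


C(n,i)=C(34,6)=1344904


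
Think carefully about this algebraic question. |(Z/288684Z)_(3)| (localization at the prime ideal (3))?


3-primary part: 288684=3^8*44
Size=3^8=6561


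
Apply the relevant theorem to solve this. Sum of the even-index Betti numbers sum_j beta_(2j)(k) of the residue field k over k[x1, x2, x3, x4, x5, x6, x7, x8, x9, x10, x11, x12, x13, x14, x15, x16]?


Koszul resolution: beta_i(k)=C(n,i), n=16
sum_even C(16,i) = 2^(n-1) = 2^15 = 32768


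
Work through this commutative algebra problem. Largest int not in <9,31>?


gcd(9,31)=1 => F=ab-a-b=9*31-9-31=279-40=239


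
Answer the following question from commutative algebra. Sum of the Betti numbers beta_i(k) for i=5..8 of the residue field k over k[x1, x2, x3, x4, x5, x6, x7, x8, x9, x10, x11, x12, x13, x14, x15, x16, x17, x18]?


Koszul resolution: beta_i(k)=C(n,i), n=18
C(18,5)=8568, C(18,6)=18564, C(18,7)=31824, C(18,8)=43758
Sum=102714


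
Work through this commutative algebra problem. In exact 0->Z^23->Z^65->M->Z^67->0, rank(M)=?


Alt sum=0:
(-1)^0*23 + (-1)^1*65 + (-1)^2*? + (-1)^3*67=0
rank(M)=109
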